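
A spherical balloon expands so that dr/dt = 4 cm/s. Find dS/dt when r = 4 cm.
128π cm²/s

S = 4πr²
dS/dt = dS/dr · dr/dt = 8πr · 4
At r = 4: dS/dt = 128π cm²/s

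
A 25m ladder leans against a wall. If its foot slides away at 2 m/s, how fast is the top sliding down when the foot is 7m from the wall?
7/12 ≈ 0.5833 m/s

x² + y² = 25²
2x·dx/dt + 2y·dy/dt = 0
dy/dt = -x/y · dx/dt = -7/24 · 2 = -7/12 m/s
The top is descending at 7/12 ≈ 0.5833 m/s.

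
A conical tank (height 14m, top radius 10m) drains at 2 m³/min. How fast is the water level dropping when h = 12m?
49/(1800π) ≈ 0.008665 m/min

r/h = 10/14, so r = (5/7)h
V = (1/3)πr²h = (1/3)π((5/7)h)²h = (25/147)πh³
dV/dh = (25/49)πh²
dh/dt = (dV/dt)/(dV/dh) = -2/((25/49)π·12²) = -49/(1800π) m/min
The level is dropping at 49/(1800π) ≈ 0.008665 m/min.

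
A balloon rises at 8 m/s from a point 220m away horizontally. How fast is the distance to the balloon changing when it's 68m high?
68√3314/1657 ≈ 2.362 m/s

z² = 220² + y²
z = √(220² + 68²) = 4√3314
dz/dt = y/z · dy/dt = 68/(4√3314) · 8 = 68√3314/1657 ≈ 2.362 m/s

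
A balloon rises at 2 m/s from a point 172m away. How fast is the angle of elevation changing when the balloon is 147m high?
0.00672 rad/s

tan(θ) = y/172
sec²(θ) · dθ/dt = (1/172) · dy/dt
dθ/dt = cos²(θ)/172 · 2 = 172/(172² + 147²) · 2
dθ/dt = 0.00672 rad/s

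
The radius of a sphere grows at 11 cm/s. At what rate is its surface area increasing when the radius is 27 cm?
2376π cm²/s

S = 4πr²
dS/dt = dS/dr · dr/dt = 8πr · 11
At r = 27: dS/dt = 2376π cm²/s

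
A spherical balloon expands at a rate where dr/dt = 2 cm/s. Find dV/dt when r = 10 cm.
800π cm³/s

V = (4/3)πr³
dV/dt = dV/dr · dr/dt = 4πr² · 2
At r = 10: dV/dt = 800π cm³/s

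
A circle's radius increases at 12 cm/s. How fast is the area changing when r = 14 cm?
336π cm²/s

A = πr²
dA/dt = 2πr · dr/dt = 2π(14)(12) = 336π cm²/s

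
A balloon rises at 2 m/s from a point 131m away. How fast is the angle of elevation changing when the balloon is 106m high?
0.009226 rad/s

tan(θ) = y/131
sec²(θ) · dθ/dt = (1/131) · dy/dt
dθ/dt = cos²(θ)/131 · 2 = 131/(131² + 106²) · 2
dθ/dt = 0.009226 rad/s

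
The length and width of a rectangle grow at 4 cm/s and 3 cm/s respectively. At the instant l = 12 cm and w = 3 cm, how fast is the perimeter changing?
14 cm/s

P = 2(l + w)
dP/dt = 2(dl/dt + dw/dt) = 2(4 + 3) = 14 cm/s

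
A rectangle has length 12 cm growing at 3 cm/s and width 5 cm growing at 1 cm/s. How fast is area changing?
27 cm²/s

A = lw
dA/dt = w·dl/dt + l·dw/dt = 5·3 + 12·1 = 27 cm²/s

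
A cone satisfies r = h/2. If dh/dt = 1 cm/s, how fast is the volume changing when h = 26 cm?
169π cm³/s

V = (1/3)π(h/2)²h = πh³/12
dV/dt = πh²/4 · 1
At h = 26: dV/dt = 169π cm³/s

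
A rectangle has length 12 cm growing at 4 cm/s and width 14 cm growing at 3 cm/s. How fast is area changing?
92 cm²/s

A = lw
dA/dt = w·dl/dt + l·dw/dt = 14·4 + 12·3 = 92 cm²/s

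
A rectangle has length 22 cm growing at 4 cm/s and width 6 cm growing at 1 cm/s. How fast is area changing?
46 cm²/s

A = lw
dA/dt = w·dl/dt + l·dw/dt = 6·4 + 22·1 = 46 cm²/s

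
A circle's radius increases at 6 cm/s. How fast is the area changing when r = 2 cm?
24π cm²/s

A = πr²
dA/dt = 2πr · dr/dt = 2π(2)(6) = 24π cm²/s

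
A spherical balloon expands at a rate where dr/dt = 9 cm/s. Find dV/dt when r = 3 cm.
324π cm³/s

V = (4/3)πr³
dV/dt = dV/dr · dr/dt = 4πr² · 9
At r = 3: dV/dt = 324π cm³/s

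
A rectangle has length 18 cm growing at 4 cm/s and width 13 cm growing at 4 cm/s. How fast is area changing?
124 cm²/s

A = lw
dA/dt = w·dl/dt + l·dw/dt = 13·4 + 18·4 = 124 cm²/s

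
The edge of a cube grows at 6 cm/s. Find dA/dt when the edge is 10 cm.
720 cm²/s

A = 6s²
dA/dt = 12s · ds/dt = 12·10·6 = 720 cm²/s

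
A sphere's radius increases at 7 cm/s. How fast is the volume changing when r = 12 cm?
4032π cm³/s

V = (4/3)πr³
dV/dt = dV/dr · dr/dt = 4πr² · 7
At r = 12: dV/dt = 4032π cm³/s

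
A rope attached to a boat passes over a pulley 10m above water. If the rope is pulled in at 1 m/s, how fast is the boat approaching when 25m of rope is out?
5√21/21 ≈ 1.091 m/s

rope² = x² + 10²
x = √(25² - 10²) = 5√21
dx/dt = (rope/x) · d(rope)/dt = (25/(5√21)) · (-1) = -5√21/21 m/s
The boat approaches at 5√21/21 ≈ 1.091 m/s.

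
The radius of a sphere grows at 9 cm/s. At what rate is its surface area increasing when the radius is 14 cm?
1008π cm²/s

S = 4πr²
dS/dt = dS/dr · dr/dt = 8πr · 9
At r = 14: dS/dt = 1008π cm²/s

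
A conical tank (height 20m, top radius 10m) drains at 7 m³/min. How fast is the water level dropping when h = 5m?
28/(25π) ≈ 0.3565 m/min

r/h = 10/20, so r = (1/2)h
V = (1/3)πr²h = (1/3)π((1/2)h)²h = (1/12)πh³
dV/dh = (1/4)πh²
dh/dt = (dV/dt)/(dV/dh) = -7/((1/4)π·5²) = -28/(25π) m/min
The level is dropping at 28/(25π) ≈ 0.3565 m/min.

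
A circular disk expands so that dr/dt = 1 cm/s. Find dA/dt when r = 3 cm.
6π cm²/s

A = πr²
dA/dt = 2πr · dr/dt = 2π(3)(1) = 6π cm²/s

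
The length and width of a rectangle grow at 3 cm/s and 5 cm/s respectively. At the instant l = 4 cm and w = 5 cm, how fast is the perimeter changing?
16 cm/s

P = 2(l + w)
dP/dt = 2(dl/dt + dw/dt) = 2(3 + 5) = 16 cm/s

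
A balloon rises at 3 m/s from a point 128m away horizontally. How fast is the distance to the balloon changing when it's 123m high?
369√31513/31513 ≈ 2.079 m/s

z² = 128² + y²
z = √(128² + 123²) = √31513
dz/dt = y/z · dy/dt = 123/√31513 · 3 = 369√31513/31513 ≈ 2.079 m/s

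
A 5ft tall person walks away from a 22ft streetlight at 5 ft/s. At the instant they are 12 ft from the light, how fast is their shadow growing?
25/17 ft/s

By similar triangles: 22/(x+s) = 5/s
Solving: s = 5x/17
ds/dt = 5/17 · dx/dt = 5/17 · 5 = 25/17 ft/s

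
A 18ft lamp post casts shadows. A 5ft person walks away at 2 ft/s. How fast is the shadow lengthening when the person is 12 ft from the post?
10/13 ft/s

By similar triangles: 18/(x+s) = 5/s
Solving: s = 5x/13
ds/dt = 5/13 · dx/dt = 5/13 · 2 = 10/13 ft/s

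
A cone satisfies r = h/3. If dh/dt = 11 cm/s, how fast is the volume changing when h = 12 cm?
176π cm³/s

V = (1/3)π(h/3)²h = πh³/27
dV/dt = πh²/9 · 11
At h = 12: dV/dt = 176π cm³/s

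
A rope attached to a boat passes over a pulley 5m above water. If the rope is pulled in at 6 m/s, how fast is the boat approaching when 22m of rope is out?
44√51/51 ≈ 6.161 m/s

rope² = x² + 5²
x = √(22² - 5²) = 3√51
dx/dt = (rope/x) · d(rope)/dt = (22/(3√51)) · (-6) = -44√51/51 m/s
The boat approaches at 44√51/51 ≈ 6.161 m/s.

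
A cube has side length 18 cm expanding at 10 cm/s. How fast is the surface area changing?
2160 cm²/s

A = 6s²
dA/dt = 12s · ds/dt = 12·18·10 = 2160 cm²/s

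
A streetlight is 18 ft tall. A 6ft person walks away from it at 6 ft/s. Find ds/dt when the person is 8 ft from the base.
3 ft/s

By similar triangles: 18/(x+s) = 6/s
Solving: s = 6x/12
ds/dt = 6/12 · dx/dt = 1/2 · 6 = 3 ft/s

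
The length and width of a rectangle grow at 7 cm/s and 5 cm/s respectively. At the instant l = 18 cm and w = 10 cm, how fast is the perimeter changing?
24 cm/s

P = 2(l + w)
dP/dt = 2(dl/dt + dw/dt) = 2(7 + 5) = 24 cm/s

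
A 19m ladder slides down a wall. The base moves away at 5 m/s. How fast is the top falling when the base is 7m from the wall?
35√78/156 ≈ 1.981 m/s

x² + y² = 19²
2x·dx/dt + 2y·dy/dt = 0
dy/dt = -x/y · dx/dt = -7/(2√78) · 5 = -35√78/156 m/s
The top is descending at 35√78/156 ≈ 1.981 m/s.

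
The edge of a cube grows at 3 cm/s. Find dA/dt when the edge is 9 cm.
324 cm²/s

A = 6s²
dA/dt = 12s · ds/dt = 12·9·3 = 324 cm²/s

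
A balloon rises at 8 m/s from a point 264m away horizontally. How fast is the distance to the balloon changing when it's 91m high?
728√77977/77977 ≈ 2.607 m/s

z² = 264² + y²
z = √(264² + 91²) = √77977
dz/dt = y/z · dy/dt = 91/√77977 · 8 = 728√77977/77977 ≈ 2.607 m/s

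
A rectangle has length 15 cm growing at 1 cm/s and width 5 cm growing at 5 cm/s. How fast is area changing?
80 cm²/s

A = lw
dA/dt = w·dl/dt + l·dw/dt = 5·1 + 15·5 = 80 cm²/s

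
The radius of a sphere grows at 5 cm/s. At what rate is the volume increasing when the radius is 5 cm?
500π cm³/s

V = (4/3)πr³
dV/dt = dV/dr · dr/dt = 4πr² · 5
At r = 5: dV/dt = 500π cm³/s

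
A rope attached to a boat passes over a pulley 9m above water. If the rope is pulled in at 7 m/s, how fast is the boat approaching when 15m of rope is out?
35/4 = 8.75 m/s

rope² = x² + 9²
x = √(15² - 9²) = 12
dx/dt = (rope/x) · d(rope)/dt = (15/12) · (-7) = -35/4 m/s
The boat approaches at 35/4 = 8.75 m/s.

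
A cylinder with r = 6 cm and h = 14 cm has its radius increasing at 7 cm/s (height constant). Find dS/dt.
364π cm²/s

S = 2πrh + 2πr² (lateral + bases)
dS/dt = (2πh + 4πr)·dr/dt = (2π·14 + 4π·6)·7
= 364π cm²/s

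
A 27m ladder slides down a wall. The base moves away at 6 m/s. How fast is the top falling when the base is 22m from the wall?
132√5/35 ≈ 8.433 m/s

x² + y² = 27²
2x·dx/dt + 2y·dy/dt = 0
dy/dt = -x/y · dx/dt = -22/(7√5) · 6 = -132√5/35 m/s
The top is descending at 132√5/35 ≈ 8.433 m/s.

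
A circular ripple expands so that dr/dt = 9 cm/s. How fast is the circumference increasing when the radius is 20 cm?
18π cm/s

C = 2πr
dC/dt = 2π · dr/dt = 2π · 9 = 18π cm/s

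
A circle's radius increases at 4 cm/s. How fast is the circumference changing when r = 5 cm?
8π cm/s

C = 2πr
dC/dt = 2π · dr/dt = 2π · 4 = 8π cm/s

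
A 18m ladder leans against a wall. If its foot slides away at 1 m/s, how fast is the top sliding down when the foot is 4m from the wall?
2√77/77 ≈ 0.2279 m/s

x² + y² = 18²
2x·dx/dt + 2y·dy/dt = 0
dy/dt = -x/y · dx/dt = -4/(2√77) · 1 = -2√77/77 m/s
The top is descending at 2√77/77 ≈ 0.2279 m/s.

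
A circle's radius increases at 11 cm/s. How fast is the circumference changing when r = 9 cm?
22π cm/s

C = 2πr
dC/dt = 2π · dr/dt = 2π · 11 = 22π cm/s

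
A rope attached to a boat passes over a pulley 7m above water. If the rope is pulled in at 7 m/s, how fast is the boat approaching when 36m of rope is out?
252√1247/1247 ≈ 7.136 m/s

rope² = x² + 7²
x = √(36² - 7²) = √1247
dx/dt = (rope/x) · d(rope)/dt = (36/√1247) · (-7) = -252√1247/1247 m/s
The boat approaches at 252√1247/1247 ≈ 7.136 m/s.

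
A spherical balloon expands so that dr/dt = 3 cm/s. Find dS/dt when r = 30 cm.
720π cm²/s

S = 4πr²
dS/dt = dS/dr · dr/dt = 8πr · 3
At r = 30: dS/dt = 720π cm²/s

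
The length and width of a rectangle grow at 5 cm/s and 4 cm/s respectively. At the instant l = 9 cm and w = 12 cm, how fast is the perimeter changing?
18 cm/s

P = 2(l + w)
dP/dt = 2(dl/dt + dw/dt) = 2(5 + 4) = 18 cm/s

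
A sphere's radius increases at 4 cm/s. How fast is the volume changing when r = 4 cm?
256π cm³/s

V = (4/3)πr³
dV/dt = dV/dr · dr/dt = 4πr² · 4
At r = 4: dV/dt = 256π cm³/s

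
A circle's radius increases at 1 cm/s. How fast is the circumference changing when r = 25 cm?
2π cm/s

C = 2πr
dC/dt = 2π · dr/dt = 2π · 1 = 2π cm/s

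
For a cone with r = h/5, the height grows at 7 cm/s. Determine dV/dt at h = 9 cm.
567π/25 cm³/s

V = (1/3)π(h/5)²h = πh³/75
dV/dt = πh²/25 · 7
At h = 9: dV/dt = 567π/25 cm³/s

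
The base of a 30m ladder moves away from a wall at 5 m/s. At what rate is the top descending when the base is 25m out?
25√11/11 ≈ 7.538 m/s

x² + y² = 30²
2x·dx/dt + 2y·dy/dt = 0
dy/dt = -x/y · dx/dt = -25/(5√11) · 5 = -25√11/11 m/s
The top is descending at 25√11/11 ≈ 7.538 m/s.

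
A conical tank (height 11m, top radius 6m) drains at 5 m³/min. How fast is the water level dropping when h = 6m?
605/(1296π) ≈ 0.1486 m/min

r/h = 6/11, so r = (6/11)h
V = (1/3)πr²h = (1/3)π((6/11)h)²h = (12/121)πh³
dV/dh = (36/121)πh²
dh/dt = (dV/dt)/(dV/dh) = -5/((36/121)π·6²) = -605/(1296π) m/min
The level is dropping at 605/(1296π) ≈ 0.1486 m/min.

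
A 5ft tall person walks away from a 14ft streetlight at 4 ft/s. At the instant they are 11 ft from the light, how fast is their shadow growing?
20/9 ft/s

By similar triangles: 14/(x+s) = 5/s
Solving: s = 5x/9
ds/dt = 5/9 · dx/dt = 5/9 · 4 = 20/9 ft/s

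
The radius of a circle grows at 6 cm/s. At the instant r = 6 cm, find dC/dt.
12π cm/s

C = 2πr
dC/dt = 2π · dr/dt = 2π · 6 = 12π cm/s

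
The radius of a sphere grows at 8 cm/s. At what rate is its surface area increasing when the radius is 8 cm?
512π cm²/s

S = 4πr²
dS/dt = dS/dr · dr/dt = 8πr · 8
At r = 8: dS/dt = 512π cm²/s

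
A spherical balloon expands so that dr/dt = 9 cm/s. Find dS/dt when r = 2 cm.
144π cm²/s

S = 4πr²
dS/dt = dS/dr · dr/dt = 8πr · 9
At r = 2: dS/dt = 144π cm²/s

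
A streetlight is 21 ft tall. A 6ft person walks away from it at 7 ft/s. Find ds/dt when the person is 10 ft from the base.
14/5 ft/s

By similar triangles: 21/(x+s) = 6/s
Solving: s = 6x/15
ds/dt = 6/15 · dx/dt = 2/5 · 7 = 14/5 ft/s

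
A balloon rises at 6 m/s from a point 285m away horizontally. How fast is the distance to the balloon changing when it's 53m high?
159√84034/42017 ≈ 1.097 m/s

z² = 285² + y²
z = √(285² + 53²) = √84034
dz/dt = y/z · dy/dt = 53/√84034 · 6 = 159√84034/42017 ≈ 1.097 m/s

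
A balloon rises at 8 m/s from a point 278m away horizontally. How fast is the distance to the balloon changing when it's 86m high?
172√21170/10585 ≈ 2.364 m/s

z² = 278² + y²
z = √(278² + 86²) = 2√21170
dz/dt = y/z · dy/dt = 86/(2√21170) · 8 = 172√21170/10585 ≈ 2.364 m/s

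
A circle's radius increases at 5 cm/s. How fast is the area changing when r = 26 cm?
260π cm²/s

A = πr²
dA/dt = 2πr · dr/dt = 2π(26)(5) = 260π cm²/s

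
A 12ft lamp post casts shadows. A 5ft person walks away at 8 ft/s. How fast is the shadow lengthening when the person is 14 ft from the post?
40/7 ft/s

By similar triangles: 12/(x+s) = 5/s
Solving: s = 5x/7
ds/dt = 5/7 · dx/dt = 5/7 · 8 = 40/7 ft/s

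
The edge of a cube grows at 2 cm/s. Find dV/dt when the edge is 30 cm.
5400 cm³/s

V = s³
dV/dt = 3s² · ds/dt = 3·30²·2 = 5400 cm³/s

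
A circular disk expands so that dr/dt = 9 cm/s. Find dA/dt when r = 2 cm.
36π cm²/s

A = πr²
dA/dt = 2πr · dr/dt = 2π(2)(9) = 36π cm²/s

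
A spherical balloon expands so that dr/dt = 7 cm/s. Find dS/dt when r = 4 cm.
224π cm²/s

S = 4πr²
dS/dt = dS/dr · dr/dt = 8πr · 7
At r = 4: dS/dt = 224π cm²/s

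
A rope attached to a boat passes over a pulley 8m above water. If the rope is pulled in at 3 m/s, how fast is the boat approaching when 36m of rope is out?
27√77/77 ≈ 3.077 m/s

rope² = x² + 8²
x = √(36² - 8²) = 4√77
dx/dt = (rope/x) · d(rope)/dt = (36/(4√77)) · (-3) = -27√77/77 m/s
The boat approaches at 27√77/77 ≈ 3.077 m/s.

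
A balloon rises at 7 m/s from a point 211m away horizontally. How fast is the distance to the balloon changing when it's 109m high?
763√56402/56402 ≈ 3.213 m/s

z² = 211² + y²
z = √(211² + 109²) = √56402
dz/dt = y/z · dy/dt = 109/√56402 · 7 = 763√56402/56402 ≈ 3.213 m/s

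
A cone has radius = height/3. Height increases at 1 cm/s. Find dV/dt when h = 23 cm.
529π/9 cm³/s

V = (1/3)π(h/3)²h = πh³/27
dV/dt = πh²/9 · 1
At h = 23: dV/dt = 529π/9 cm³/s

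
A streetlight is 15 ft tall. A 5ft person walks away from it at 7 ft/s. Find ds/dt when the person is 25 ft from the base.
7/2 ft/s

By similar triangles: 15/(x+s) = 5/s
Solving: s = 5x/10
ds/dt = 5/10 · dx/dt = 1/2 · 7 = 7/2 ft/s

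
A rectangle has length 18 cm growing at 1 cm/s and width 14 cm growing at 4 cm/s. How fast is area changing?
86 cm²/s

A = lw
dA/dt = w·dl/dt + l·dw/dt = 14·1 + 18·4 = 86 cm²/s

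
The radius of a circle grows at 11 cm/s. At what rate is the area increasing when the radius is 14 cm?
308π cm²/s

A = πr²
dA/dt = 2πr · dr/dt = 2π(14)(11) = 308π cm²/s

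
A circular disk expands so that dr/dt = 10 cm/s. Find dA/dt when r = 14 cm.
280π cm²/s

A = πr²
dA/dt = 2πr · dr/dt = 2π(14)(10) = 280π cm²/s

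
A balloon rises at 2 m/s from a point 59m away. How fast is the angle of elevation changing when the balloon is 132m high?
0.005645 rad/s

tan(θ) = y/59
sec²(θ) · dθ/dt = (1/59) · dy/dt
dθ/dt = cos²(θ)/59 · 2 = 59/(59² + 132²) · 2
dθ/dt = 0.005645 rad/s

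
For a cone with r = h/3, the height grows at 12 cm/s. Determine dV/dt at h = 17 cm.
1156π/3 cm³/s

V = (1/3)π(h/3)²h = πh³/27
dV/dt = πh²/9 · 12
At h = 17: dV/dt = 1156π/3 cm³/s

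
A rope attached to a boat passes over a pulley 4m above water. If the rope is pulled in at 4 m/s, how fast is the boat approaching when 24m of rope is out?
24√35/35 ≈ 4.057 m/s

rope² = x² + 4²
x = √(24² - 4²) = 4√35
dx/dt = (rope/x) · d(rope)/dt = (24/(4√35)) · (-4) = -24√35/35 m/s
The boat approaches at 24√35/35 ≈ 4.057 m/s.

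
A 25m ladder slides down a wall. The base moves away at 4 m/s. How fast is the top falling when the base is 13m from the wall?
13√114/57 ≈ 2.435 m/s

x² + y² = 25²
2x·dx/dt + 2y·dy/dt = 0
dy/dt = -x/y · dx/dt = -13/(2√114) · 4 = -13√114/57 m/s
The top is descending at 13√114/57 ≈ 2.435 m/s.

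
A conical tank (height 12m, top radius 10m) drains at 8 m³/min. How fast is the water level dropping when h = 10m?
72/(625π) ≈ 0.03667 m/min

r/h = 10/12, so r = (5/6)h
V = (1/3)πr²h = (1/3)π((5/6)h)²h = (25/108)πh³
dV/dh = (25/36)πh²
dh/dt = (dV/dt)/(dV/dh) = -8/((25/36)π·10²) = -72/(625π) m/min
The level is dropping at 72/(625π) ≈ 0.03667 m/min.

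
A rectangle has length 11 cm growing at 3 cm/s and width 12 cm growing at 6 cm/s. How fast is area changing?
102 cm²/s

A = lw
dA/dt = w·dl/dt + l·dw/dt = 12·3 + 11·6 = 102 cm²/s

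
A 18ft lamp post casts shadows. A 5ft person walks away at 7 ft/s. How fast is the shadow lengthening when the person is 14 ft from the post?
35/13 ft/s

By similar triangles: 18/(x+s) = 5/s
Solving: s = 5x/13
ds/dt = 5/13 · dx/dt = 5/13 · 7 = 35/13 ft/s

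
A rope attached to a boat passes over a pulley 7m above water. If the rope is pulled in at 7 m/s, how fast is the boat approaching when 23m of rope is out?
161√30/120 ≈ 7.349 m/s

rope² = x² + 7²
x = √(23² - 7²) = 4√30
dx/dt = (rope/x) · d(rope)/dt = (23/(4√30)) · (-7) = -161√30/120 m/s
The boat approaches at 161√30/120 ≈ 7.349 m/s.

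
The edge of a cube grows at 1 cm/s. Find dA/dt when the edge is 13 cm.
156 cm²/s

A = 6s²
dA/dt = 12s · ds/dt = 12·13·1 = 156 cm²/s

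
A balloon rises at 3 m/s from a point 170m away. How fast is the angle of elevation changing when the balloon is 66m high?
0.015336 rad/s

tan(θ) = y/170
sec²(θ) · dθ/dt = (1/170) · dy/dt
dθ/dt = cos²(θ)/170 · 3 = 170/(170² + 66²) · 3
dθ/dt = 0.015336 rad/s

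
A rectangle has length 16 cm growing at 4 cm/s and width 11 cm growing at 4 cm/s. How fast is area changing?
108 cm²/s

A = lw
dA/dt = w·dl/dt + l·dw/dt = 11·4 + 16·4 = 108 cm²/s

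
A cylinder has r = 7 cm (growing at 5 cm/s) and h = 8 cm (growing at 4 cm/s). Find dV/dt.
756π cm³/s

V = πr²h
dV/dt = 2πrh·dr/dt + πr²·dh/dt
= 2π(7)(8)(5) + π(7)²(4)
= 756π cm³/s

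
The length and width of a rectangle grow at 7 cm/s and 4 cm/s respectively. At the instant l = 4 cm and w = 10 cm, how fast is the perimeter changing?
22 cm/s

P = 2(l + w)
dP/dt = 2(dl/dt + dw/dt) = 2(7 + 4) = 22 cm/s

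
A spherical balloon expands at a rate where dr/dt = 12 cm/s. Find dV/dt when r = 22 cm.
23232π cm³/s

V = (4/3)πr³
dV/dt = dV/dr · dr/dt = 4πr² · 12
At r = 22: dV/dt = 23232π cm³/s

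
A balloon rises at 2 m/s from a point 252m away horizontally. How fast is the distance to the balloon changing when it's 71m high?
142√68545/68545 ≈ 0.5424 m/s

z² = 252² + y²
z = √(252² + 71²) = √68545
dz/dt = y/z · dy/dt = 71/√68545 · 2 = 142√68545/68545 ≈ 0.5424 m/s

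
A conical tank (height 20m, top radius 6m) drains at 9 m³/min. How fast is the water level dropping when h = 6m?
25/(9π) ≈ 0.8842 m/min

r/h = 6/20, so r = (3/10)h
V = (1/3)πr²h = (1/3)π((3/10)h)²h = (3/100)πh³
dV/dh = (9/100)πh²
dh/dt = (dV/dt)/(dV/dh) = -9/((9/100)π·6²) = -25/(9π) m/min
The level is dropping at 25/(9π) ≈ 0.8842 m/min.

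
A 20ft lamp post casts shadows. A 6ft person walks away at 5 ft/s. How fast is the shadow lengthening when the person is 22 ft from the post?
15/7 ft/s

By similar triangles: 20/(x+s) = 6/s
Solving: s = 6x/14
ds/dt = 6/14 · dx/dt = 3/7 · 5 = 15/7 ft/s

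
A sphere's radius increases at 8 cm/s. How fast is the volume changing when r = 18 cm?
10368π cm³/s

V = (4/3)πr³
dV/dt = dV/dr · dr/dt = 4πr² · 8
At r = 18: dV/dt = 10368π cm³/s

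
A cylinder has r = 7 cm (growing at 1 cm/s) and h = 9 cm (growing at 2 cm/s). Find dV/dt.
224π cm³/s

V = πr²h
dV/dt = 2πrh·dr/dt + πr²·dh/dt
= 2π(7)(9)(1) + π(7)²(2)
= 224π cm³/s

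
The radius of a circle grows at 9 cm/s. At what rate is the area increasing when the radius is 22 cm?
396π cm²/s

A = πr²
dA/dt = 2πr · dr/dt = 2π(22)(9) = 396π cm²/s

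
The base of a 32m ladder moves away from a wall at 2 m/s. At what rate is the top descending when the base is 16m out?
2√3/3 ≈ 1.155 m/s

x² + y² = 32²
2x·dx/dt + 2y·dy/dt = 0
dy/dt = -x/y · dx/dt = -16/(16√3) · 2 = -2√3/3 m/s
The top is descending at 2√3/3 ≈ 1.155 m/s.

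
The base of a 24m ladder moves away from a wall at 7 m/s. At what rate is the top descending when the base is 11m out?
11√455/65 ≈ 3.61 m/s

x² + y² = 24²
2x·dx/dt + 2y·dy/dt = 0
dy/dt = -x/y · dx/dt = -11/√455 · 7 = -11√455/65 m/s
The top is descending at 11√455/65 ≈ 3.61 m/s.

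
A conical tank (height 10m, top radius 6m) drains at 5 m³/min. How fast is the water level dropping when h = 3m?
125/(81π) ≈ 0.4912 m/min

r/h = 6/10, so r = (3/5)h
V = (1/3)πr²h = (1/3)π((3/5)h)²h = (3/25)πh³
dV/dh = (9/25)πh²
dh/dt = (dV/dt)/(dV/dh) = -5/((9/25)π·3²) = -125/(81π) m/min
The level is dropping at 125/(81π) ≈ 0.4912 m/min.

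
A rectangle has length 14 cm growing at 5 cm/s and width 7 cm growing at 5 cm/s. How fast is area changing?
105 cm²/s

A = lw
dA/dt = w·dl/dt + l·dw/dt = 7·5 + 14·5 = 105 cm²/s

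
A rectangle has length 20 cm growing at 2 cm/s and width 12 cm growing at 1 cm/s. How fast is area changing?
44 cm²/s

A = lw
dA/dt = w·dl/dt + l·dw/dt = 12·2 + 20·1 = 44 cm²/s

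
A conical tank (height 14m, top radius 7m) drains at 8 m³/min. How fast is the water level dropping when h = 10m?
8/(25π) ≈ 0.1019 m/min

r/h = 7/14, so r = (1/2)h
V = (1/3)πr²h = (1/3)π((1/2)h)²h = (1/12)πh³
dV/dh = (1/4)πh²
dh/dt = (dV/dt)/(dV/dh) = -8/((1/4)π·10²) = -8/(25π) m/min
The level is dropping at 8/(25π) ≈ 0.1019 m/min.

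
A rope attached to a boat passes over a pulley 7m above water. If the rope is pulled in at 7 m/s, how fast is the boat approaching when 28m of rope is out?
28√15/15 ≈ 7.23 m/s

rope² = x² + 7²
x = √(28² - 7²) = 7√15
dx/dt = (rope/x) · d(rope)/dt = (28/(7√15)) · (-7) = -28√15/15 m/s
The boat approaches at 28√15/15 ≈ 7.23 m/s.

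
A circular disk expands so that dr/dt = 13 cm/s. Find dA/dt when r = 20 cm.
520π cm²/s

A = πr²
dA/dt = 2πr · dr/dt = 2π(20)(13) = 520π cm²/s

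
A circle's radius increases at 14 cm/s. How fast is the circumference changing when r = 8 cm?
28π cm/s

C = 2πr
dC/dt = 2π · dr/dt = 2π · 14 = 28π cm/s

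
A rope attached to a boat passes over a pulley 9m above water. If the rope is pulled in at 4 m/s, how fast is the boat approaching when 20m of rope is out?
80√319/319 ≈ 4.479 m/s

rope² = x² + 9²
x = √(20² - 9²) = √319
dx/dt = (rope/x) · d(rope)/dt = (20/√319) · (-4) = -80√319/319 m/s
The boat approaches at 80√319/319 ≈ 4.479 m/s.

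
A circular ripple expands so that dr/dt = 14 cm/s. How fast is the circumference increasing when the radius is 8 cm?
28π cm/s

C = 2πr
dC/dt = 2π · dr/dt = 2π · 14 = 28π cm/s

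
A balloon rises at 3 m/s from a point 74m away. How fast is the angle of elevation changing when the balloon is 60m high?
0.02446 rad/s

tan(θ) = y/74
sec²(θ) · dθ/dt = (1/74) · dy/dt
dθ/dt = cos²(θ)/74 · 3 = 74/(74² + 60²) · 3
dθ/dt = 0.02446 rad/s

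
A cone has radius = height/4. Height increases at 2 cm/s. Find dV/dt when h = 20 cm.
50π cm³/s

V = (1/3)π(h/4)²h = πh³/48
dV/dt = πh²/16 · 2
At h = 20: dV/dt = 50π cm³/s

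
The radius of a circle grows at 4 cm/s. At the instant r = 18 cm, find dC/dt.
8π cm/s

C = 2πr
dC/dt = 2π · dr/dt = 2π · 4 = 8π cm/s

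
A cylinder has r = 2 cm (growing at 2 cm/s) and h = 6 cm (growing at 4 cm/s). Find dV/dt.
64π cm³/s

V = πr²h
dV/dt = 2πrh·dr/dt + πr²·dh/dt
= 2π(2)(6)(2) + π(2)²(4)
= 64π cm³/s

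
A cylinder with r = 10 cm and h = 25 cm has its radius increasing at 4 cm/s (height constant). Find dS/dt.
360π cm²/s

S = 2πrh + 2πr² (lateral + bases)
dS/dt = (2πh + 4πr)·dr/dt = (2π·25 + 4π·10)·4
= 360π cm²/s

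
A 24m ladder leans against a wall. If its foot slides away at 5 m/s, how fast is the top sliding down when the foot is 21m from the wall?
7√15/3 ≈ 9.037 m/s

x² + y² = 24²
2x·dx/dt + 2y·dy/dt = 0
dy/dt = -x/y · dx/dt = -21/(3√15) · 5 = -7√15/3 m/s
The top is descending at 7√15/3 ≈ 9.037 m/s.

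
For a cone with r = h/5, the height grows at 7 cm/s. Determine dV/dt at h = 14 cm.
1372π/25 cm³/s

V = (1/3)π(h/5)²h = πh³/75
dV/dt = πh²/25 · 7
At h = 14: dV/dt = 1372π/25 cm³/s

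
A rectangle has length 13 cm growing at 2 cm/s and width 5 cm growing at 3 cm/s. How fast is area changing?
49 cm²/s

A = lw
dA/dt = w·dl/dt + l·dw/dt = 5·2 + 13·3 = 49 cm²/s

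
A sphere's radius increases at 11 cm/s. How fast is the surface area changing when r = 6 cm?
528π cm²/s

S = 4πr²
dS/dt = dS/dr · dr/dt = 8πr · 11
At r = 6: dS/dt = 528π cm²/s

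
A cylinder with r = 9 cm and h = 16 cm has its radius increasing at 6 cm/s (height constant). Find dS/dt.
408π cm²/s

S = 2πrh + 2πr² (lateral + bases)
dS/dt = (2πh + 4πr)·dr/dt = (2π·16 + 4π·9)·6
= 408π cm²/s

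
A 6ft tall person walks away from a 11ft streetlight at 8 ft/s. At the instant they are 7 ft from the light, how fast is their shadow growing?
48/5 ft/s

By similar triangles: 11/(x+s) = 6/s
Solving: s = 6x/5
ds/dt = 6/5 · dx/dt = 6/5 · 8 = 48/5 ft/s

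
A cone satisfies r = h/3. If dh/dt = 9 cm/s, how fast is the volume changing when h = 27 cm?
729π cm³/s

V = (1/3)π(h/3)²h = πh³/27
dV/dt = πh²/9 · 9
At h = 27: dV/dt = 729π cm³/s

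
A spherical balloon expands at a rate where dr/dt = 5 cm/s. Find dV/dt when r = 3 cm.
180π cm³/s

V = (4/3)πr³
dV/dt = dV/dr · dr/dt = 4πr² · 5
At r = 3: dV/dt = 180π cm³/s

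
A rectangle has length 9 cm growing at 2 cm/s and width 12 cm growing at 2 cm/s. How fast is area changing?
42 cm²/s

A = lw
dA/dt = w·dl/dt + l·dw/dt = 12·2 + 9·2 = 42 cm²/s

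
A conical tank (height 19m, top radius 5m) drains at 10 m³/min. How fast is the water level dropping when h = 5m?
722/(125π) ≈ 1.839 m/min

r/h = 5/19, so r = (5/19)h
V = (1/3)πr²h = (1/3)π((5/19)h)²h = (25/1083)πh³
dV/dh = (25/361)πh²
dh/dt = (dV/dt)/(dV/dh) = -10/((25/361)π·5²) = -722/(125π) m/min
The level is dropping at 722/(125π) ≈ 1.839 m/min.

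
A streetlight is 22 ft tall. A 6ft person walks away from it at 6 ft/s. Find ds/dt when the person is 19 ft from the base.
9/4 ft/s

By similar triangles: 22/(x+s) = 6/s
Solving: s = 6x/16
ds/dt = 6/16 · dx/dt = 3/8 · 6 = 9/4 ft/s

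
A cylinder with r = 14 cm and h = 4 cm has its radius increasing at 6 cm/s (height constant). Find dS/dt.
384π cm²/s

S = 2πrh + 2πr² (lateral + bases)
dS/dt = (2πh + 4πr)·dr/dt = (2π·4 + 4π·14)·6
= 384π cm²/s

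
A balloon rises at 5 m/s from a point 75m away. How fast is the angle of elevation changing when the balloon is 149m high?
0.013477 rad/s

tan(θ) = y/75
sec²(θ) · dθ/dt = (1/75) · dy/dt
dθ/dt = cos²(θ)/75 · 5 = 75/(75² + 149²) · 5
dθ/dt = 0.013477 rad/s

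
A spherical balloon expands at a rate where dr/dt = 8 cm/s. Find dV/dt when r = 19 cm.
11552π cm³/s

V = (4/3)πr³
dV/dt = dV/dr · dr/dt = 4πr² · 8
At r = 19: dV/dt = 11552π cm³/s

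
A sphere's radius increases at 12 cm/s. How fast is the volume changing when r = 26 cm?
32448π cm³/s

V = (4/3)πr³
dV/dt = dV/dr · dr/dt = 4πr² · 12
At r = 26: dV/dt = 32448π cm³/s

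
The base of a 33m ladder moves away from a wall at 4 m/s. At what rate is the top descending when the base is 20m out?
80√689/689 ≈ 3.048 m/s

x² + y² = 33²
2x·dx/dt + 2y·dy/dt = 0
dy/dt = -x/y · dx/dt = -20/√689 · 4 = -80√689/689 m/s
The top is descending at 80√689/689 ≈ 3.048 m/s.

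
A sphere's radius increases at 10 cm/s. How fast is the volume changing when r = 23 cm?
21160π cm³/s

V = (4/3)πr³
dV/dt = dV/dr · dr/dt = 4πr² · 10
At r = 23: dV/dt = 21160π cm³/s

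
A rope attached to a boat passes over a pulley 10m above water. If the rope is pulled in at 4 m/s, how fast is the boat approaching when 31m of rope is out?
124√861/861 ≈ 4.226 m/s

rope² = x² + 10²
x = √(31² - 10²) = √861
dx/dt = (rope/x) · d(rope)/dt = (31/√861) · (-4) = -124√861/861 m/s
The boat approaches at 124√861/861 ≈ 4.226 m/s.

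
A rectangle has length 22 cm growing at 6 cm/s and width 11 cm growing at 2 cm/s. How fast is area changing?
110 cm²/s

A = lw
dA/dt = w·dl/dt + l·dw/dt = 11·6 + 22·2 = 110 cm²/s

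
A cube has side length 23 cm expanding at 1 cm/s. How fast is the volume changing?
1587 cm³/s

V = s³
dV/dt = 3s² · ds/dt = 3·23²·1 = 1587 cm³/s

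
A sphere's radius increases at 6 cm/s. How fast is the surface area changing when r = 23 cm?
1104π cm²/s

S = 4πr²
dS/dt = dS/dr · dr/dt = 8πr · 6
At r = 23: dS/dt = 1104π cm²/s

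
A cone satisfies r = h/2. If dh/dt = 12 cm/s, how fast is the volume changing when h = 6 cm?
108π cm³/s

V = (1/3)π(h/2)²h = πh³/12
dV/dt = πh²/4 · 12
At h = 6: dV/dt = 108π cm³/s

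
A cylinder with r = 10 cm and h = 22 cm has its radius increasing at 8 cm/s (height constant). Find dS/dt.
672π cm²/s

S = 2πrh + 2πr² (lateral + bases)
dS/dt = (2πh + 4πr)·dr/dt = (2π·22 + 4π·10)·8
= 672π cm²/s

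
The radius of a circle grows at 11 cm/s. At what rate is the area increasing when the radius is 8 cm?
176π cm²/s

A = πr²
dA/dt = 2πr · dr/dt = 2π(8)(11) = 176π cm²/s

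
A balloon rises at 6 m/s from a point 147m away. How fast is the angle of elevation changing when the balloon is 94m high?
0.02897 rad/s

tan(θ) = y/147
sec²(θ) · dθ/dt = (1/147) · dy/dt
dθ/dt = cos²(θ)/147 · 6 = 147/(147² + 94²) · 6
dθ/dt = 0.02897 rad/s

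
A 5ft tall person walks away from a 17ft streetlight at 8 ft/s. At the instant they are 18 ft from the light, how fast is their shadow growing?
10/3 ft/s

By similar triangles: 17/(x+s) = 5/s
Solving: s = 5x/12
ds/dt = 5/12 · dx/dt = 5/12 · 8 = 10/3 ft/s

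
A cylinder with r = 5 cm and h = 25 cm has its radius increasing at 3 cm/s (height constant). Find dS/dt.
210π cm²/s

S = 2πrh + 2πr² (lateral + bases)
dS/dt = (2πh + 4πr)·dr/dt = (2π·25 + 4π·5)·3
= 210π cm²/s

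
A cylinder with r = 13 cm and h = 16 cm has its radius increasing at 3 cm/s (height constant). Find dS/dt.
252π cm²/s

S = 2πrh + 2πr² (lateral + bases)
dS/dt = (2πh + 4πr)·dr/dt = (2π·16 + 4π·13)·3
= 252π cm²/s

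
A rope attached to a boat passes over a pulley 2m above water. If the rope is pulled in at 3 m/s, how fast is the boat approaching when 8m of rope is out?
4√15/5 ≈ 3.098 m/s

rope² = x² + 2²
x = √(8² - 2²) = 2√15
dx/dt = (rope/x) · d(rope)/dt = (8/(2√15)) · (-3) = -4√15/5 m/s
The boat approaches at 4√15/5 ≈ 3.098 m/s.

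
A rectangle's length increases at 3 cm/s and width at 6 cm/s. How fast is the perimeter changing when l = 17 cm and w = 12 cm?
18 cm/s

P = 2(l + w)
dP/dt = 2(dl/dt + dw/dt) = 2(3 + 6) = 18 cm/s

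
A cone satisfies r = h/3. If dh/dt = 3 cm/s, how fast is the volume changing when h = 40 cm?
1600π/3 cm³/s

V = (1/3)π(h/3)²h = πh³/27
dV/dt = πh²/9 · 3
At h = 40: dV/dt = 1600π/3 cm³/s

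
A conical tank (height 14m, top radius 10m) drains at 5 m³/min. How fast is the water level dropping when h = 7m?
1/(5π) ≈ 0.06366 m/min

r/h = 10/14, so r = (5/7)h
V = (1/3)πr²h = (1/3)π((5/7)h)²h = (25/147)πh³
dV/dh = (25/49)πh²
dh/dt = (dV/dt)/(dV/dh) = -5/((25/49)π·7²) = -1/(5π) m/min
The level is dropping at 1/(5π) ≈ 0.06366 m/min.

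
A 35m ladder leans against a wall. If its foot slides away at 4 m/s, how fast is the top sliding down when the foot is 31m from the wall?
31√66/33 ≈ 7.632 m/s

x² + y² = 35²
2x·dx/dt + 2y·dy/dt = 0
dy/dt = -x/y · dx/dt = -31/(2√66) · 4 = -31√66/33 m/s
The top is descending at 31√66/33 ≈ 7.632 m/s.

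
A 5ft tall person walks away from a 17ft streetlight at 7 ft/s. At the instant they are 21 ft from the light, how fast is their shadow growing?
35/12 ft/s

By similar triangles: 17/(x+s) = 5/s
Solving: s = 5x/12
ds/dt = 5/12 · dx/dt = 5/12 · 7 = 35/12 ft/s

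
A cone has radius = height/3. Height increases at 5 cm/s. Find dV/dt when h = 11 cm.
605π/9 cm³/s

V = (1/3)π(h/3)²h = πh³/27
dV/dt = πh²/9 · 5
At h = 11: dV/dt = 605π/9 cm³/s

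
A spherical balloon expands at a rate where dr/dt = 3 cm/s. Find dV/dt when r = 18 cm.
3888π cm³/s

V = (4/3)πr³
dV/dt = dV/dr · dr/dt = 4πr² · 3
At r = 18: dV/dt = 3888π cm³/s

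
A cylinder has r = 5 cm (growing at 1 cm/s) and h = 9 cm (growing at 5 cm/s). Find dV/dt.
215π cm³/s

V = πr²h
dV/dt = 2πrh·dr/dt + πr²·dh/dt
= 2π(5)(9)(1) + π(5)²(5)
= 215π cm³/s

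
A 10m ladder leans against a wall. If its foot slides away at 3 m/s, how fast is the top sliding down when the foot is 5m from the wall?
√3 ≈ 1.732 m/s

x² + y² = 10²
2x·dx/dt + 2y·dy/dt = 0
dy/dt = -x/y · dx/dt = -5/(5√3) · 3 = -√3 m/s
The top is descending at √3 ≈ 1.732 m/s.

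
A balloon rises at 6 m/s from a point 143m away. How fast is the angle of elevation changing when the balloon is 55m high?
0.036551 rad/s

tan(θ) = y/143
sec²(θ) · dθ/dt = (1/143) · dy/dt
dθ/dt = cos²(θ)/143 · 6 = 143/(143² + 55²) · 6
dθ/dt = 0.036551 rad/s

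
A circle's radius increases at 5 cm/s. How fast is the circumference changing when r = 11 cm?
10π cm/s

C = 2πr
dC/dt = 2π · dr/dt = 2π · 5 = 10π cm/s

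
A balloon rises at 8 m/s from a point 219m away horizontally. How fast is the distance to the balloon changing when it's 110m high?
880√60061/60061 ≈ 3.591 m/s

z² = 219² + y²
z = √(219² + 110²) = √60061
dz/dt = y/z · dy/dt = 110/√60061 · 8 = 880√60061/60061 ≈ 3.591 m/s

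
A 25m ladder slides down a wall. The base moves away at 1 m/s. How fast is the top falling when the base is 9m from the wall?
9√34/136 ≈ 0.3859 m/s

x² + y² = 25²
2x·dx/dt + 2y·dy/dt = 0
dy/dt = -x/y · dx/dt = -9/(4√34) · 1 = -9√34/136 m/s
The top is descending at 9√34/136 ≈ 0.3859 m/s.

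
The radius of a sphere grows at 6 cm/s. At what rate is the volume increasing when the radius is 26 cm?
16224π cm³/s

V = (4/3)πr³
dV/dt = dV/dr · dr/dt = 4πr² · 6
At r = 26: dV/dt = 16224π cm³/s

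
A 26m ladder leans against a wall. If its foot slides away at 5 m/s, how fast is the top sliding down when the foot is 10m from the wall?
25/12 ≈ 2.083 m/s

x² + y² = 26²
2x·dx/dt + 2y·dy/dt = 0
dy/dt = -x/y · dx/dt = -10/24 · 5 = -25/12 m/s
The top is descending at 25/12 ≈ 2.083 m/s.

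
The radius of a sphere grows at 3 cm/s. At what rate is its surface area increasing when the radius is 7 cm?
168π cm²/s

S = 4πr²
dS/dt = dS/dr · dr/dt = 8πr · 3
At r = 7: dS/dt = 168π cm²/s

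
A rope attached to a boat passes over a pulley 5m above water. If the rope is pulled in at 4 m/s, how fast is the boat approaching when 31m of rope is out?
31√26/39 ≈ 4.053 m/s

rope² = x² + 5²
x = √(31² - 5²) = 6√26
dx/dt = (rope/x) · d(rope)/dt = (31/(6√26)) · (-4) = -31√26/39 m/s
The boat approaches at 31√26/39 ≈ 4.053 m/s.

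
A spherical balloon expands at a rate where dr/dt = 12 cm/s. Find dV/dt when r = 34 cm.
55488π cm³/s

V = (4/3)πr³
dV/dt = dV/dr · dr/dt = 4πr² · 12
At r = 34: dV/dt = 55488π cm³/s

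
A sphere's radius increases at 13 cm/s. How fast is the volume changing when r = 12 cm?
7488π cm³/s

V = (4/3)πr³
dV/dt = dV/dr · dr/dt = 4πr² · 13
At r = 12: dV/dt = 7488π cm³/s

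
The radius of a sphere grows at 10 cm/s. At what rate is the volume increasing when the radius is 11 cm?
4840π cm³/s

V = (4/3)πr³
dV/dt = dV/dr · dr/dt = 4πr² · 10
At r = 11: dV/dt = 4840π cm³/s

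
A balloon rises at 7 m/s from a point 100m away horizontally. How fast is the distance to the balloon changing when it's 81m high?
567√16561/16561 ≈ 4.406 m/s

z² = 100² + y²
z = √(100² + 81²) = √16561
dz/dt = y/z · dy/dt = 81/√16561 · 7 = 567√16561/16561 ≈ 4.406 m/s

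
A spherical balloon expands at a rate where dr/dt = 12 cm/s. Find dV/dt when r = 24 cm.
27648π cm³/s

V = (4/3)πr³
dV/dt = dV/dr · dr/dt = 4πr² · 12
At r = 24: dV/dt = 27648π cm³/s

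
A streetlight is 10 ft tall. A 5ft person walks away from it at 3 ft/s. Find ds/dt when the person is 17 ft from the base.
3 ft/s

By similar triangles: 10/(x+s) = 5/s
Solving: s = 5x/5
ds/dt = 5/5 · dx/dt = 1 · 3 = 3 ft/s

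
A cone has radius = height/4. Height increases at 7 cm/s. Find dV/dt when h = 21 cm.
3087π/16 cm³/s

V = (1/3)π(h/4)²h = πh³/48
dV/dt = πh²/16 · 7
At h = 21: dV/dt = 3087π/16 cm³/s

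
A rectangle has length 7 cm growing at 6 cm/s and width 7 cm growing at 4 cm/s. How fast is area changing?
70 cm²/s

A = lw
dA/dt = w·dl/dt + l·dw/dt = 7·6 + 7·4 = 70 cm²/s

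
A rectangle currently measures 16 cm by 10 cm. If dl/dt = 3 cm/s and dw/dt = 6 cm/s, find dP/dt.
18 cm/s

P = 2(l + w)
dP/dt = 2(dl/dt + dw/dt) = 2(3 + 6) = 18 cm/s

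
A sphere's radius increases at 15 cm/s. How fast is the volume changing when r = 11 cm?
7260π cm³/s

V = (4/3)πr³
dV/dt = dV/dr · dr/dt = 4πr² · 15
At r = 11: dV/dt = 7260π cm³/s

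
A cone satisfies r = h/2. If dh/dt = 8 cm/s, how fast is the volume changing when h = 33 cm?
2178π cm³/s

V = (1/3)π(h/2)²h = πh³/12
dV/dt = πh²/4 · 8
At h = 33: dV/dt = 2178π cm³/s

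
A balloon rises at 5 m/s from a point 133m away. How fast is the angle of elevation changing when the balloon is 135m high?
0.018516 rad/s

tan(θ) = y/133
sec²(θ) · dθ/dt = (1/133) · dy/dt
dθ/dt = cos²(θ)/133 · 5 = 133/(133² + 135²) · 5
dθ/dt = 0.018516 rad/s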